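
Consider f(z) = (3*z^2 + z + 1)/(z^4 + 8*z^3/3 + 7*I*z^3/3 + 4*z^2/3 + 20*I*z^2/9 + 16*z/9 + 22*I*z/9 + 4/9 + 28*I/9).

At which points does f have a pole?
The singularities of f are the zeros of the denominator. Factoring,
  z^4 + 8*z^3/3 + 7*I*z^3/3 + 4*z^2/3 + 20*I*z^2/9 + 16*z/9 + 22*I*z/9 + 4/9 + 28*I/9 = (z - 1/3 + I)*(z + 2 + 2*I)*(z + 1 + I/3)*(z - I)
so the candidates are z = 1/3 - I, z = -2 - 2*I, z = -1 - I/3, z = I.

Check the numerator P(z) = 3*z^2 + z + 1 at each one:
  P(1/3 - I) = -4/3 - 3*I ≠ 0, so z = 1/3 - I is a (simple) pole.
  P(-2 - 2*I) = -1 + 22*I ≠ 0, so z = -2 - 2*I is a (simple) pole.
  P(-1 - I/3) = 8/3 + 5*I/3 ≠ 0, so z = -1 - I/3 is a (simple) pole.
  P(I) = -2 + I ≠ 0, so z = I is a (simple) pole.

Poles of f: {-2 - 2*I, -1 - I/3, I, 1/3 - I}

Final answer: {-2 - 2*I, -1 - I/3, I, 1/3 - I}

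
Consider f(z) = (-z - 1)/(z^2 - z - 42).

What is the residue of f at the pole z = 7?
Write f(z) = P(z)/Q(z) with P(z) = -z - 1 and Q(z) = z^2 - z - 42.
The denominator factors as Q(z) = (z + 6)*(z - 7), so z = 7 is a simple zero of Q and P is analytic there; z = 7 is therefore a simple pole and
  Res(f, z₀) = P(z₀)/Q'(z₀).

Q'(z) = 2*z - 1, so Q'(7) = 13.
P(7) = -8.

Res(f, 7) = (-8)/(13) = -8/13

Final answer: -8/13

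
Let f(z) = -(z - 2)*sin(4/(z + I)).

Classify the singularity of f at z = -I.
Let u = z + I. Then
  sin(4/u) = Σ_{k≥0} (-1)^k (4)^(2k+1)/((2k+1)!·u^(2k+1)) = 4/u - 32/(3*u^3) + 128/(15*u^5) + ...
which has infinitely many negative powers of u, so sin(4/(z + I)) has an essential singularity at z = -I.
The extra factor z - 2 is a nonzero polynomial; if the product had at most a pole at z = -I, dividing by that polynomial would leave sin(4/(z + I)) with at most a pole too — contradiction. (Equivalently, the product's Laurent series still has infinitely many negative powers.)
So the singularity is essential.

Final answer: essential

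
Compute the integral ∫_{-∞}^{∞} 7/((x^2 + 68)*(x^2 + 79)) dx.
Let f(z) = 7/((z^2 + 68)*(z^2 + 79)). The denominator has no real zeros and deg Q - deg P = 4 ≥ 2, so the integral of f over the upper semicircle |z| = R tends to 0 as R → ∞. Closing the contour in the upper half-plane,
  ∫_{-∞}^{∞} f(x) dx = 2πi · Σ Res(f, z_k)  over the poles with Im z_k > 0.

Zeros of the denominator: z^2 + 68 = 0 gives z = ±2*sqrt(17)*I; z^2 + 79 = 0 gives z = ±sqrt(79)*I.
Upper half-plane: z = 2*sqrt(17)*I, z = sqrt(79)*I (simple).

Each pole is a simple zero of Q(z) = z^4 + 147*z^2 + 5372, so Res(f, z₀) = P(z₀)/Q'(z₀) with P(z) = 7, Q'(z) = 4*z^3 + 294*z:
  Res(f, 2*sqrt(17)*I) = (7)/(44*sqrt(17)*I) = -7*sqrt(17)*I/748
  Res(f, sqrt(79)*I) = (7)/(-22*sqrt(79)*I) = 7*sqrt(79)*I/1738

Sum of residues: 7*I*(-79*sqrt(17) + 34*sqrt(79))/59092
∫_{-∞}^{∞} f(x) dx = 2πi · (7*I*(-79*sqrt(17) + 34*sqrt(79))/59092) = 7*pi*(-34*sqrt(79) + 79*sqrt(17))/29546

Final answer: 7*pi*(-34*sqrt(79) + 79*sqrt(17))/29546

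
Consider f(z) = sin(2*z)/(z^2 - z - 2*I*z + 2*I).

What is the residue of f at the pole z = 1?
Write f(z) = P(z)/Q(z) with P(z) = sin(2*z) and Q(z) = z^2 - z - 2*I*z + 2*I.
The denominator factors as Q(z) = (z - 2*I)*(z - 1), so z = 1 is a simple zero of Q and P is analytic there; z = 1 is therefore a simple pole and
  Res(f, z₀) = P(z₀)/Q'(z₀).

Q'(z) = 2*z - 1 - 2*I, so Q'(1) = 1 - 2*I.
P(1) = sin(2).

Res(f, 1) = (sin(2))/(1 - 2*I) = (1/5 + 2*I/5)*sin(2)

Final answer: (1/5 + 2*I/5)*sin(2)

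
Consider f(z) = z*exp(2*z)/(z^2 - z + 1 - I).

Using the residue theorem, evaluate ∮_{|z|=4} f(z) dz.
By the residue theorem, ∮_C f(z) dz = 2πi · (sum of the residues of f at the poles inside |z| = 4).

The denominator factors as (z + I)*(z - 1 - I), so the singularities of f are simple poles at z = -I, z = 1 + I.
  |-I|² = 1 < 16 = 4², so this pole is inside the contour.
  |1 + I|² = 2 < 16 = 4², so this pole is inside the contour.

With P(z) = z*exp(2*z) and Q(z) = z^2 - z + 1 - I, each pole is simple, so Res(f, z₀) = P(z₀)/Q'(z₀) with Q'(z) = 2*z - 1.
  Res(f, -I) = P(-I)/Q'(-I) = (-I*exp(-2*I))/(-1 - 2*I) = (2/5 + I/5)*exp(-2*I)
  Res(f, 1 + I) = P(1 + I)/Q'(1 + I) = ((1 + I)*exp(2 + 2*I))/(1 + 2*I) = (3/5 - I/5)*exp(2 + 2*I)

Sum of residues inside C: (2/5 + I/5)*exp(-2*I) + (3/5 - I/5)*exp(2 + 2*I)
∮_C f(z) dz = 2πi · ((2/5 + I/5)*exp(-2*I) + (3/5 - I/5)*exp(2 + 2*I)) = pi*(2/5 + 6*I/5)*exp(2 + 2*I) + pi*(-2/5 + 4*I/5)*exp(-2*I)

Final answer: pi*(2/5 + 6*I/5)*exp(2 + 2*I) + pi*(-2/5 + 4*I/5)*exp(-2*I)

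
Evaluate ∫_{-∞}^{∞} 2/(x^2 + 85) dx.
2*sqrt(85)*pi/85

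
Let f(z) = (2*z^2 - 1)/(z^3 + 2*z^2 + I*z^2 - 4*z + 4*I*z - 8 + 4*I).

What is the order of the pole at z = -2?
Factor the denominator:
  z^3 + 2*z^2 + I*z^2 - 4*z + 4*I*z - 8 + 4*I = (z + 2)^2*(z - 2 + I)

The numerator P(z) = 2*z^2 - 1 has P(-2) = 7 ≠ 0, so no factor of (z + 2) cancels.
Near z = -2 we can therefore write f(z) = g(z)/(z + 2)^2 with g analytic at -2 and g(-2) ≠ 0 (g is the numerator divided by the remaining denominator factors).

Hence z = -2 is a pole of order 2.

Final answer: 2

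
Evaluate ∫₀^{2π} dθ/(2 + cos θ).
Let J = ∫₀^{2π} dθ/(2 + cos θ).
Put z = e^{iθ}: then cos θ = (z + 1/z)/2, dθ = dz/(iz), and z runs once counterclockwise around |z| = 1:
  J = ∮_{|z|=1} 1/(2 + (z + 1/z)/2) · dz/(iz) = (2/i) ∮_{|z|=1} dz/(z^2 + 4*z + 1).
The roots of z^2 + 4*z + 1 are z = (-2 ± sqrt(2^2 - 1^2)), with sqrt(3) = sqrt(3); their product is 1, so only z₊ = -2 + sqrt(3) lies inside the unit circle (z₋ = -2 - sqrt(3) lies outside).
z₊ is a simple zero of q(z) = z^2 + 4*z + 1, so Res(1/q, z₊) = 1/q'(z₊) with q'(z) = 2*z + 4; and q'(z₊) = (z₊ - z₋) = 2*sqrt(3).
Therefore J = (2/i) · 2πi · 1/(2*sqrt(3)) = 2*pi/(sqrt(3)) = 2*sqrt(3)*pi/3

Final answer: 2*sqrt(3)*pi/3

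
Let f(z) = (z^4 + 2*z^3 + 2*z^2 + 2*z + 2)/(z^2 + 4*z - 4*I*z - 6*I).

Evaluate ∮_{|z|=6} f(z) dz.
By the residue theorem, ∮_C f(z) dz = 2πi · (sum of the residues of f at the poles inside |z| = 6).

The denominator factors as (z + 3 - 3*I)*(z + 1 - I), so the singularities of f are simple poles at z = -3 + 3*I, z = -1 + I.
  |-3 + 3*I|² = 18 < 36 = 6², so this pole is inside the contour.
  |-1 + I|² = 2 < 36 = 6², so this pole is inside the contour.

With P(z) = z^4 + 2*z^3 + 2*z^2 + 2*z + 2 and Q(z) = z^2 + 4*z - 4*I*z - 6*I, each pole is simple, so Res(f, z₀) = P(z₀)/Q'(z₀) with Q'(z) = 2*z + 4 - 4*I.
  Res(f, -3 + 3*I) = P(-3 + 3*I)/Q'(-3 + 3*I) = (-220 + 78*I)/(-2 + 2*I) = 149/2 + 71*I/2
  Res(f, -1 + I) = P(-1 + I)/Q'(-1 + I) = (2*I)/(2 - 2*I) = -1/2 + I/2

Sum of residues inside C: 74 + 36*I
∮_C f(z) dz = 2πi · (74 + 36*I) = pi*(-72 + 148*I)

Final answer: pi*(-72 + 148*I)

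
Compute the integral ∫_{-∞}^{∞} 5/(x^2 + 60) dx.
Let f(z) = 5/(z^2 + 60). The denominator has no real zeros and deg Q - deg P = 2 ≥ 2, so the integral of f over the upper semicircle |z| = R tends to 0 as R → ∞. Closing the contour in the upper half-plane,
  ∫_{-∞}^{∞} f(x) dx = 2πi · Σ Res(f, z_k)  over the poles with Im z_k > 0.

Zeros of the denominator: z^2 + 60 = 0 gives z = ±2*sqrt(15)*I.
Upper half-plane: z = 2*sqrt(15)*I (simple).

Each pole is a simple zero of Q(z) = z^2 + 60, so Res(f, z₀) = P(z₀)/Q'(z₀) with P(z) = 5, Q'(z) = 2*z:
  Res(f, 2*sqrt(15)*I) = (5)/(4*sqrt(15)*I) = -sqrt(15)*I/12

∫_{-∞}^{∞} f(x) dx = 2πi · (-sqrt(15)*I/12) = sqrt(15)*pi/6

Final answer: sqrt(15)*pi/6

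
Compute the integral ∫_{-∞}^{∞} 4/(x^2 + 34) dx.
Let f(z) = 4/(z^2 + 34). The denominator has no real zeros and deg Q - deg P = 2 ≥ 2, so the integral of f over the upper semicircle |z| = R tends to 0 as R → ∞. Closing the contour in the upper half-plane,
  ∫_{-∞}^{∞} f(x) dx = 2πi · Σ Res(f, z_k)  over the poles with Im z_k > 0.

Zeros of the denominator: z^2 + 34 = 0 gives z = ±sqrt(34)*I.
Upper half-plane: z = sqrt(34)*I (simple).

Each pole is a simple zero of Q(z) = z^2 + 34, so Res(f, z₀) = P(z₀)/Q'(z₀) with P(z) = 4, Q'(z) = 2*z:
  Res(f, sqrt(34)*I) = (4)/(2*sqrt(34)*I) = -sqrt(34)*I/17

∫_{-∞}^{∞} f(x) dx = 2πi · (-sqrt(34)*I/17) = 2*sqrt(34)*pi/17

Final answer: 2*sqrt(34)*pi/17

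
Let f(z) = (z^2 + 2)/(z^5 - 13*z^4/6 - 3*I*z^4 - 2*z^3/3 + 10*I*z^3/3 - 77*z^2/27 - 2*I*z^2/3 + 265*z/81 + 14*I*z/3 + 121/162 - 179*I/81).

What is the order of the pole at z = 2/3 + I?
Factor the denominator:
  z^5 - 13*z^4/6 - 3*I*z^4 - 2*z^3/3 + 10*I*z^3/3 - 77*z^2/27 - 2*I*z^2/3 + 265*z/81 + 14*I*z/3 + 121/162 - 179*I/81 = (z - 2/3 - I)^4*(z + 1/2 + I)

The numerator P(z) = z^2 + 2 has P(2/3 + I) = 13/9 + 4*I/3 ≠ 0, so no factor of (z - 2/3 - I) cancels.
Near z = 2/3 + I we can therefore write f(z) = g(z)/(z - 2/3 - I)^4 with g analytic at 2/3 + I and g(2/3 + I) ≠ 0 (g is the numerator divided by the remaining denominator factors).

Hence z = 2/3 + I is a pole of order 4.

Final answer: 4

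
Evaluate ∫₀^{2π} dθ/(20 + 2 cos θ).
sqrt(11)*pi/33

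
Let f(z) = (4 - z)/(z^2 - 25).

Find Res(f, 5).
Write f(z) = P(z)/Q(z) with P(z) = 4 - z and Q(z) = z^2 - 25.
The denominator factors as Q(z) = (z + 5)*(z - 5), so z = 5 is a simple zero of Q and P is analytic there; z = 5 is therefore a simple pole and
  Res(f, z₀) = P(z₀)/Q'(z₀).

Q'(z) = 2*z, so Q'(5) = 10.
P(5) = -1.

Res(f, 5) = (-1)/(10) = -1/10

Final answer: -1/10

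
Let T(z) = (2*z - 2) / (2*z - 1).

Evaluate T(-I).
6/5 - 2*I/5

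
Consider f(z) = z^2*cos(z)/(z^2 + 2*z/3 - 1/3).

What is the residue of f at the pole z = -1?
Write f(z) = P(z)/Q(z) with P(z) = z^2*cos(z) and Q(z) = z^2 + 2*z/3 - 1/3.
The denominator factors as Q(z) = (z - 1/3)*(z + 1), so z = -1 is a simple zero of Q and P is analytic there; z = -1 is therefore a simple pole and
  Res(f, z₀) = P(z₀)/Q'(z₀).

Q'(z) = 2*z + 2/3, so Q'(-1) = -4/3.
P(-1) = cos(1).

Res(f, -1) = (cos(1))/(-4/3) = -3*cos(1)/4

Final answer: -3*cos(1)/4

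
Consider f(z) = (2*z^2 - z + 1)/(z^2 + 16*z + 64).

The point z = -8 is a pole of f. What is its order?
2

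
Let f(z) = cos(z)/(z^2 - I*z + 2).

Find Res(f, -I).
Write f(z) = P(z)/Q(z) with P(z) = cos(z) and Q(z) = z^2 - I*z + 2.
The denominator factors as Q(z) = (z + I)*(z - 2*I), so z = -I is a simple zero of Q and P is analytic there; z = -I is therefore a simple pole and
  Res(f, z₀) = P(z₀)/Q'(z₀).

Q'(z) = 2*z - I, so Q'(-I) = -3*I.
P(-I) = cosh(1).

Res(f, -I) = (cosh(1))/(-3*I) = I*cosh(1)/3

Final answer: I*cosh(1)/3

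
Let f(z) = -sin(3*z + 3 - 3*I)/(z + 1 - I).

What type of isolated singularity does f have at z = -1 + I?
Let u = z + 1 - I. The argument of sin is 3*z + 3 - 3*I = 3u, so
  f = -sin(3u)/u = -((3u) - (3u)^3/6 + ...)/u = -3 + (9/2)*u^2 - ...
The Laurent expansion about u = 0 has no negative powers; equivalently lim_{z→-1 + I} f(z) = -3 exists and is finite.
So the singularity is removable.

Final answer: removable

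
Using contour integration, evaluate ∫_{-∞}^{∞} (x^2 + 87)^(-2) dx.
Let f(z) = (z^2 + 87)^(-2). The denominator has no real zeros and deg Q - deg P = 4 ≥ 2, so the integral of f over the upper semicircle |z| = R tends to 0 as R → ∞. Closing the contour in the upper half-plane,
  ∫_{-∞}^{∞} f(x) dx = 2πi · Σ Res(f, z_k)  over the poles with Im z_k > 0.

Zeros of the denominator: z^2 + 87 = 0 gives z = ±sqrt(87)*I.
Upper half-plane: z = sqrt(87)*I (a pole of order 2).

Write f(z) = g(z)/(z - sqrt(87)*I)^2 with g(z) = (z + sqrt(87)*I)^(-2). For a double pole, Res(f, z₀) = g'(z₀):
  g'(z) = -2/(z + sqrt(87)*I)^3
  Res(f, sqrt(87)*I) = g'(sqrt(87)*I) = -sqrt(87)*I/30276

∫_{-∞}^{∞} f(x) dx = 2πi · (-sqrt(87)*I/30276) = sqrt(87)*pi/15138

Final answer: sqrt(87)*pi/15138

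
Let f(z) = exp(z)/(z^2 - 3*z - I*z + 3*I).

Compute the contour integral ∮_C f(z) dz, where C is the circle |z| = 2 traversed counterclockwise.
pi*(1/5 - 3*I/5)*exp(I)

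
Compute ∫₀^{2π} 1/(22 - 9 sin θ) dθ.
Call the integral J. The integrand is 2π-periodic and we integrate over a full period, so shifting θ does not change the value (θ → θ + π/2 turns sin θ into cos θ; θ → θ + π flips the sign of the trig term). Hence
  J = ∫₀^{2π} dθ/(22 + 9 cos θ).
Put z = e^{iθ}: then cos θ = (z + 1/z)/2, dθ = dz/(iz), and z runs once counterclockwise around |z| = 1:
  J = ∮_{|z|=1} 1/(22 + 9*(z + 1/z)/2) · dz/(iz) = (2/i) ∮_{|z|=1} dz/(9*z^2 + 44*z + 9).
The roots of 9*z^2 + 44*z + 9 are z = (-22 ± sqrt(22^2 - 9^2))/9, with sqrt(403) = sqrt(403); their product is 1, so only z₊ = -22/9 + sqrt(403)/9 lies inside the unit circle (z₋ = -22/9 - sqrt(403)/9 lies outside).
z₊ is a simple zero of q(z) = 9*z^2 + 44*z + 9, so Res(1/q, z₊) = 1/q'(z₊) with q'(z) = 18*z + 44; and q'(z₊) = 9*(z₊ - z₋) = 2*sqrt(403).
Therefore J = (2/i) · 2πi · 1/(2*sqrt(403)) = 2*pi/(sqrt(403)) = 2*sqrt(403)*pi/403

Final answer: 2*sqrt(403)*pi/403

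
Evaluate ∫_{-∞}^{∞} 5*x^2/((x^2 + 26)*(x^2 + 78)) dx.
Let f(z) = 5*z^2/((z^2 + 26)*(z^2 + 78)). The denominator has no real zeros and deg Q - deg P = 2 ≥ 2, so the integral of f over the upper semicircle |z| = R tends to 0 as R → ∞. Closing the contour in the upper half-plane,
  ∫_{-∞}^{∞} f(x) dx = 2πi · Σ Res(f, z_k)  over the poles with Im z_k > 0.

Zeros of the denominator: z^2 + 78 = 0 gives z = ±sqrt(78)*I; z^2 + 26 = 0 gives z = ±sqrt(26)*I.
Upper half-plane: z = sqrt(26)*I, z = sqrt(78)*I (simple).

Each pole is a simple zero of Q(z) = z^4 + 104*z^2 + 2028, so Res(f, z₀) = P(z₀)/Q'(z₀) with P(z) = 5*z^2, Q'(z) = 4*z^3 + 208*z:
  Res(f, sqrt(26)*I) = (-130)/(104*sqrt(26)*I) = 5*sqrt(26)*I/104
  Res(f, sqrt(78)*I) = (-390)/(-104*sqrt(78)*I) = -5*sqrt(78)*I/104

Sum of residues: 5*I*(-sqrt(78) + sqrt(26))/104
∫_{-∞}^{∞} f(x) dx = 2πi · (5*I*(-sqrt(78) + sqrt(26))/104) = 5*pi*(-sqrt(26) + sqrt(78))/52

Final answer: 5*pi*(-sqrt(26) + sqrt(78))/52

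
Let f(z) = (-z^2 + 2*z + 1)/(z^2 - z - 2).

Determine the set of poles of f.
The singularities of f are the zeros of the denominator. Factoring,
  z^2 - z - 2 = (z + 1)*(z - 2)
so the candidates are z = -1, z = 2.

Check the numerator P(z) = -z^2 + 2*z + 1 at each one:
  P(-1) = -2 ≠ 0, so z = -1 is a (simple) pole.
  P(2) = 1 ≠ 0, so z = 2 is a (simple) pole.

Poles of f: {-1, 2}

Final answer: {-1, 2}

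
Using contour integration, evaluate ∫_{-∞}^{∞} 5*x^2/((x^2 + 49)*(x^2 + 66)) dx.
Let f(z) = 5*z^2/((z^2 + 49)*(z^2 + 66)). The denominator has no real zeros and deg Q - deg P = 2 ≥ 2, so the integral of f over the upper semicircle |z| = R tends to 0 as R → ∞. Closing the contour in the upper half-plane,
  ∫_{-∞}^{∞} f(x) dx = 2πi · Σ Res(f, z_k)  over the poles with Im z_k > 0.

Zeros of the denominator: z^2 + 49 = 0 gives z = ±7*I; z^2 + 66 = 0 gives z = ±sqrt(66)*I.
Upper half-plane: z = 7*I, z = sqrt(66)*I (simple).

Each pole is a simple zero of Q(z) = z^4 + 115*z^2 + 3234, so Res(f, z₀) = P(z₀)/Q'(z₀) with P(z) = 5*z^2, Q'(z) = 4*z^3 + 230*z:
  Res(f, 7*I) = (-245)/(238*I) = 35*I/34
  Res(f, sqrt(66)*I) = (-330)/(-34*sqrt(66)*I) = -5*sqrt(66)*I/34

Sum of residues: 5*I*(7 - sqrt(66))/34
∫_{-∞}^{∞} f(x) dx = 2πi · (5*I*(7 - sqrt(66))/34) = 5*pi*(-7 + sqrt(66))/17

Final answer: 5*pi*(-7 + sqrt(66))/17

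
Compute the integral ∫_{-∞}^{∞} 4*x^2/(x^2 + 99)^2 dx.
2*sqrt(11)*pi/33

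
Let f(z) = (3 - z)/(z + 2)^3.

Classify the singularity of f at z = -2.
pole of order 3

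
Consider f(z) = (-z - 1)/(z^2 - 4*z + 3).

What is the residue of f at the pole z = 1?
1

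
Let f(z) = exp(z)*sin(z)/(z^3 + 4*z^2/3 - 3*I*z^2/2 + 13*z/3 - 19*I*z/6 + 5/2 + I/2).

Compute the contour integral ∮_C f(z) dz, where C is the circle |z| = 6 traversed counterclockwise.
pi*(984/7565 + 348*I/7565)*exp(3*I)*sinh(3) + pi*(1296/2225 - 792*I/2225)*exp(-1/3 - I/2)*sin(1/3 + I/2) + pi*(-228/425 + 96*I/425)*exp(-1 - I)*sin(1 + I)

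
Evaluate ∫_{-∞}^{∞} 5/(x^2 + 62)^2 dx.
Let f(z) = 5/(z^2 + 62)^2. The denominator has no real zeros and deg Q - deg P = 4 ≥ 2, so the integral of f over the upper semicircle |z| = R tends to 0 as R → ∞. Closing the contour in the upper half-plane,
  ∫_{-∞}^{∞} f(x) dx = 2πi · Σ Res(f, z_k)  over the poles with Im z_k > 0.

Zeros of the denominator: z^2 + 62 = 0 gives z = ±sqrt(62)*I.
Upper half-plane: z = sqrt(62)*I (a pole of order 2).

Write f(z) = g(z)/(z - sqrt(62)*I)^2 with g(z) = 5/(z + sqrt(62)*I)^2. For a double pole, Res(f, z₀) = g'(z₀):
  g'(z) = -10/(z + sqrt(62)*I)^3
  Res(f, sqrt(62)*I) = g'(sqrt(62)*I) = -5*sqrt(62)*I/15376

∫_{-∞}^{∞} f(x) dx = 2πi · (-5*sqrt(62)*I/15376) = 5*sqrt(62)*pi/7688

Final answer: 5*sqrt(62)*pi/7688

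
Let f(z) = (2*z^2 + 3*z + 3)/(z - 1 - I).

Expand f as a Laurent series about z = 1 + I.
(6 + 7*I)/(z - 1 - I) + 7 + 4*I + 2*(z - 1 - I)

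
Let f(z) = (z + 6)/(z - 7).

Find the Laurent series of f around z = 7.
Put w = z - (7), i.e. z = w + 7. The denominator is w, so it suffices to rewrite the numerator in powers of w.

P(z) = z + 6
P(w + 7) = 13 + w

Dividing each term by w:
  f = 13/w + 1

Substituting back w = z - 7:
  f(z) = 13/(z - 7) + 1

The series is finite because the numerator is a polynomial; the negative powers form the principal part, and the coefficient of 1/(z - 7) gives Res(f, 7) = 13.

Final answer: 13/(z - 7) + 1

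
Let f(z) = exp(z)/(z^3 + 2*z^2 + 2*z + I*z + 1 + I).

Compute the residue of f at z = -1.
Write f(z) = P(z)/Q(z) with P(z) = exp(z) and Q(z) = z^3 + 2*z^2 + 2*z + I*z + 1 + I.
The denominator factors as Q(z) = (z + 1 - I)*(z + I)*(z + 1), so z = -1 is a simple zero of Q and P is analytic there; z = -1 is therefore a simple pole and
  Res(f, z₀) = P(z₀)/Q'(z₀).

Q'(z) = 3*z^2 + 4*z + 2 + I, so Q'(-1) = 1 + I.
P(-1) = exp(-1).

Res(f, -1) = (exp(-1))/(1 + I) = (1/2 - I/2)*exp(-1)

Final answer: (1/2 - I/2)*exp(-1)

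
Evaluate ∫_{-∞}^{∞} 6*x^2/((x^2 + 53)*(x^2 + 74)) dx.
Let f(z) = 6*z^2/((z^2 + 53)*(z^2 + 74)). The denominator has no real zeros and deg Q - deg P = 2 ≥ 2, so the integral of f over the upper semicircle |z| = R tends to 0 as R → ∞. Closing the contour in the upper half-plane,
  ∫_{-∞}^{∞} f(x) dx = 2πi · Σ Res(f, z_k)  over the poles with Im z_k > 0.

Zeros of the denominator: z^2 + 53 = 0 gives z = ±sqrt(53)*I; z^2 + 74 = 0 gives z = ±sqrt(74)*I.
Upper half-plane: z = sqrt(53)*I, z = sqrt(74)*I (simple).

Each pole is a simple zero of Q(z) = z^4 + 127*z^2 + 3922, so Res(f, z₀) = P(z₀)/Q'(z₀) with P(z) = 6*z^2, Q'(z) = 4*z^3 + 254*z:
  Res(f, sqrt(53)*I) = (-318)/(42*sqrt(53)*I) = sqrt(53)*I/7
  Res(f, sqrt(74)*I) = (-444)/(-42*sqrt(74)*I) = -sqrt(74)*I/7

Sum of residues: I*(-sqrt(74) + sqrt(53))/7
∫_{-∞}^{∞} f(x) dx = 2πi · (I*(-sqrt(74) + sqrt(53))/7) = 2*pi*(-sqrt(53) + sqrt(74))/7

Final answer: 2*pi*(-sqrt(53) + sqrt(74))/7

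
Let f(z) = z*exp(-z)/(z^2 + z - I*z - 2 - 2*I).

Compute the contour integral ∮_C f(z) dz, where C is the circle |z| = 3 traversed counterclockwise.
pi*(-2/5 + 4*I/5)*exp(-1 - I) + pi*(2/5 + 6*I/5)*exp(2)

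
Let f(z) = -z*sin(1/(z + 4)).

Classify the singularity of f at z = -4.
Let u = z + 4. Then
  sin(1/u) = Σ_{k≥0} (-1)^k (1)^(2k+1)/((2k+1)!·u^(2k+1)) = 1/u - 1/(6*u^3) + 1/(120*u^5) + ...
which has infinitely many negative powers of u, so sin(1/(z + 4)) has an essential singularity at z = -4.
The extra factor z is a nonzero polynomial; if the product had at most a pole at z = -4, dividing by that polynomial would leave sin(1/(z + 4)) with at most a pole too — contradiction. (Equivalently, the product's Laurent series still has infinitely many negative powers.)
So the singularity is essential.

Final answer: essential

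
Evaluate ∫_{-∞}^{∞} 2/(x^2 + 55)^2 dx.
Let f(z) = 2/(z^2 + 55)^2. The denominator has no real zeros and deg Q - deg P = 4 ≥ 2, so the integral of f over the upper semicircle |z| = R tends to 0 as R → ∞. Closing the contour in the upper half-plane,
  ∫_{-∞}^{∞} f(x) dx = 2πi · Σ Res(f, z_k)  over the poles with Im z_k > 0.

Zeros of the denominator: z^2 + 55 = 0 gives z = ±sqrt(55)*I.
Upper half-plane: z = sqrt(55)*I (a pole of order 2).

Write f(z) = g(z)/(z - sqrt(55)*I)^2 with g(z) = 2/(z + sqrt(55)*I)^2. For a double pole, Res(f, z₀) = g'(z₀):
  g'(z) = -4/(z + sqrt(55)*I)^3
  Res(f, sqrt(55)*I) = g'(sqrt(55)*I) = -sqrt(55)*I/6050

∫_{-∞}^{∞} f(x) dx = 2πi · (-sqrt(55)*I/6050) = sqrt(55)*pi/3025

Final answer: sqrt(55)*pi/3025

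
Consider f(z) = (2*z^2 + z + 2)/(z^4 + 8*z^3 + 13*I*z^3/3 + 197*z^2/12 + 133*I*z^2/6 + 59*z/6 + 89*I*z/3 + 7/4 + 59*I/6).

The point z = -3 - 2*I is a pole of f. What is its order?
Factor the denominator:
  z^4 + 8*z^3 + 13*I*z^3/3 + 197*z^2/12 + 133*I*z^2/6 + 59*z/6 + 89*I*z/3 + 7/4 + 59*I/6 = (z + 3 + 2*I)^2*(z + 3/2 + I/3)*(z + 1/2)

The numerator P(z) = 2*z^2 + z + 2 has P(-3 - 2*I) = 9 + 22*I ≠ 0, so no factor of (z + 3 + 2*I) cancels.
Near z = -3 - 2*I we can therefore write f(z) = g(z)/(z + 3 + 2*I)^2 with g analytic at -3 - 2*I and g(-3 - 2*I) ≠ 0 (g is the numerator divided by the remaining denominator factors).

Hence z = -3 - 2*I is a pole of order 2.

Final answer: 2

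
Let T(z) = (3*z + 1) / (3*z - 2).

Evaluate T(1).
Substitute z = 1:
  numerator:   3*(1) + 1 = 4
  denominator: 3*(1) - 2 = 1
T(1) = (4)/(1) = 4

Final answer: 4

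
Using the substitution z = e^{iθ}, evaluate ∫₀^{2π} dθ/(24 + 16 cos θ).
Let J = ∫₀^{2π} dθ/(24 + 16 cos θ).
Put z = e^{iθ}: then cos θ = (z + 1/z)/2, dθ = dz/(iz), and z runs once counterclockwise around |z| = 1:
  J = ∮_{|z|=1} 1/(24 + 16*(z + 1/z)/2) · dz/(iz) = (2/i) ∮_{|z|=1} dz/(16*z^2 + 48*z + 16).
The roots of 16*z^2 + 48*z + 16 are z = (-24 ± sqrt(24^2 - 16^2))/16, with sqrt(320) = 8*sqrt(5); their product is 1, so only z₊ = -3/2 + sqrt(5)/2 lies inside the unit circle (z₋ = -3/2 - sqrt(5)/2 lies outside).
z₊ is a simple zero of q(z) = 16*z^2 + 48*z + 16, so Res(1/q, z₊) = 1/q'(z₊) with q'(z) = 32*z + 48; and q'(z₊) = 16*(z₊ - z₋) = 16*sqrt(5).
Therefore J = (2/i) · 2πi · 1/(16*sqrt(5)) = 2*pi/(8*sqrt(5)) = sqrt(5)*pi/20

Final answer: sqrt(5)*pi/20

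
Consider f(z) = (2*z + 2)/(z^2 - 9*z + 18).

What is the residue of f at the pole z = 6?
Write f(z) = P(z)/Q(z) with P(z) = 2*z + 2 and Q(z) = z^2 - 9*z + 18.
The denominator factors as Q(z) = (z - 3)*(z - 6), so z = 6 is a simple zero of Q and P is analytic there; z = 6 is therefore a simple pole and
  Res(f, z₀) = P(z₀)/Q'(z₀).

Q'(z) = 2*z - 9, so Q'(6) = 3.
P(6) = 14.

Res(f, 6) = (14)/(3) = 14/3

Final answer: 14/3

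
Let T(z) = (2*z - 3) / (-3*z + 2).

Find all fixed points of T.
T(z) = z means 2*z - 3 = z*(-3*z + 2), i.e.
  3 - 3*z^2 = 0.
Discriminant: (0)^2 - 4*(-3)*(3) = 36, so the roots are real.
  z = (0 ± sqrt(36))/(2*(-3))
Fixed points: {-1, 1}

Final answer: {-1, 1}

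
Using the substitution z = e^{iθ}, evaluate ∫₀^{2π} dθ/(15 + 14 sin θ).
2*sqrt(29)*pi/29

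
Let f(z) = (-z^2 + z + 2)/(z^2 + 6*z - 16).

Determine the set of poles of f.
{-8}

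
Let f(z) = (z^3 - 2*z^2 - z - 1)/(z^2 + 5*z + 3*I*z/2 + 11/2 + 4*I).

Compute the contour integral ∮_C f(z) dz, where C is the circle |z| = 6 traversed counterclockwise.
By the residue theorem, ∮_C f(z) dz = 2πi · (sum of the residues of f at the poles inside |z| = 6).

The denominator factors as (z + 3 + I/2)*(z + 2 + I), so the singularities of f are simple poles at z = -3 - I/2, z = -2 - I.
  |-3 - I/2|² = 37/4 < 36 = 6², so this pole is inside the contour.
  |-2 - I|² = 5 < 36 = 6², so this pole is inside the contour.

With P(z) = z^3 - 2*z^2 - z - 1 and Q(z) = z^2 + 5*z + 3*I*z/2 + 11/2 + 4*I, each pole is simple, so Res(f, z₀) = P(z₀)/Q'(z₀) with Q'(z) = 2*z + 5 + 3*I/2.
  Res(f, -3 - I/2) = P(-3 - I/2)/Q'(-3 - I/2) = (-161/4 - 151*I/8)/(-1 + I/2) = 493/20 + 156*I/5
  Res(f, -2 - I) = P(-2 - I)/Q'(-2 - I) = (-7 - 18*I)/(1 - I/2) = 8/5 - 86*I/5

Sum of residues inside C: 105/4 + 14*I
∮_C f(z) dz = 2πi · (105/4 + 14*I) = pi*(-28 + 105*I/2)

Final answer: pi*(-28 + 105*I/2)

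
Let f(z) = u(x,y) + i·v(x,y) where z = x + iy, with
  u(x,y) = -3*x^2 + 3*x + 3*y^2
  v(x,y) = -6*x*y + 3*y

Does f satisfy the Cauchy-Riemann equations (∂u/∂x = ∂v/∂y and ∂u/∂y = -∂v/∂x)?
∂u/∂x = 3 - 6*x
∂v/∂y = 3 - 6*x
∂u/∂y = 6*y
∂v/∂x = -6*y
∂u/∂x = ∂v/∂y and ∂u/∂y = -∂v/∂x hold identically; f is analytic.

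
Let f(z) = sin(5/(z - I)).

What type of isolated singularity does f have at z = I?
Let u = z - I. Then
  sin(5/u) = Σ_{k≥0} (-1)^k (5)^(2k+1)/((2k+1)!·u^(2k+1)) = 5/u - 125/(6*u^3) + 625/(24*u^5) + ...
which has infinitely many negative powers of u, so sin(5/(z - I)) has an essential singularity at z = I.
So the singularity is essential.

Final answer: essential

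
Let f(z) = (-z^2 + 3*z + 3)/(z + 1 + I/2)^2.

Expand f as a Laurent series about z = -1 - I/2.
(-3/4 - 5*I/2)/(z + 1 + I/2)^2 + (5 + I)/(z + 1 + I/2) - 1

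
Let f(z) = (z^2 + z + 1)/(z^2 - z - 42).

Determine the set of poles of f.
The singularities of f are the zeros of the denominator. Factoring,
  z^2 - z - 42 = (z - 7)*(z + 6)
so the candidates are z = 7, z = -6.

Check the numerator P(z) = z^2 + z + 1 at each one:
  P(7) = 57 ≠ 0, so z = 7 is a (simple) pole.
  P(-6) = 31 ≠ 0, so z = -6 is a (simple) pole.

Poles of f: {-6, 7}

Final answer: {-6, 7}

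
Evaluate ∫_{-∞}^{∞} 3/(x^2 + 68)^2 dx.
Let f(z) = 3/(z^2 + 68)^2. The denominator has no real zeros and deg Q - deg P = 4 ≥ 2, so the integral of f over the upper semicircle |z| = R tends to 0 as R → ∞. Closing the contour in the upper half-plane,
  ∫_{-∞}^{∞} f(x) dx = 2πi · Σ Res(f, z_k)  over the poles with Im z_k > 0.

Zeros of the denominator: z^2 + 68 = 0 gives z = ±2*sqrt(17)*I.
Upper half-plane: z = 2*sqrt(17)*I (a pole of order 2).

Write f(z) = g(z)/(z - 2*sqrt(17)*I)^2 with g(z) = 3/(z + 2*sqrt(17)*I)^2. For a double pole, Res(f, z₀) = g'(z₀):
  g'(z) = -6/(z + 2*sqrt(17)*I)^3
  Res(f, 2*sqrt(17)*I) = g'(2*sqrt(17)*I) = -3*sqrt(17)*I/9248

∫_{-∞}^{∞} f(x) dx = 2πi · (-3*sqrt(17)*I/9248) = 3*sqrt(17)*pi/4624

Final answer: 3*sqrt(17)*pi/4624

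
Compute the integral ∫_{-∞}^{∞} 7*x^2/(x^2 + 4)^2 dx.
7*pi/4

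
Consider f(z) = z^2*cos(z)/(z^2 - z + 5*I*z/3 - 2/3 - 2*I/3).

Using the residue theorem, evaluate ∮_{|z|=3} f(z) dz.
pi*(-4/15 + 4*I/5)*cosh(2/3) + pi*(18/5 + 6*I/5)*cos(1 - I)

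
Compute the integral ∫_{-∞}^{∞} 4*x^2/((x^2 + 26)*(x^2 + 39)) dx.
Let f(z) = 4*z^2/((z^2 + 26)*(z^2 + 39)). The denominator has no real zeros and deg Q - deg P = 2 ≥ 2, so the integral of f over the upper semicircle |z| = R tends to 0 as R → ∞. Closing the contour in the upper half-plane,
  ∫_{-∞}^{∞} f(x) dx = 2πi · Σ Res(f, z_k)  over the poles with Im z_k > 0.

Zeros of the denominator: z^2 + 39 = 0 gives z = ±sqrt(39)*I; z^2 + 26 = 0 gives z = ±sqrt(26)*I.
Upper half-plane: z = sqrt(26)*I, z = sqrt(39)*I (simple).

Each pole is a simple zero of Q(z) = z^4 + 65*z^2 + 1014, so Res(f, z₀) = P(z₀)/Q'(z₀) with P(z) = 4*z^2, Q'(z) = 4*z^3 + 130*z:
  Res(f, sqrt(26)*I) = (-104)/(26*sqrt(26)*I) = 2*sqrt(26)*I/13
  Res(f, sqrt(39)*I) = (-156)/(-26*sqrt(39)*I) = -2*sqrt(39)*I/13

Sum of residues: 2*I*(-sqrt(39) + sqrt(26))/13
∫_{-∞}^{∞} f(x) dx = 2πi · (2*I*(-sqrt(39) + sqrt(26))/13) = 4*pi*(-sqrt(26) + sqrt(39))/13

Final answer: 4*pi*(-sqrt(26) + sqrt(39))/13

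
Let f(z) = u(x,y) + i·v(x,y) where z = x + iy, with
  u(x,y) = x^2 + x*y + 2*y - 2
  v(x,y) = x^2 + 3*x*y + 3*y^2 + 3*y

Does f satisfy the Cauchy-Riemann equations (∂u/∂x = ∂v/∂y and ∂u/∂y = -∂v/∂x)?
∂u/∂x = 2*x + y
∂v/∂y = 3*x + 6*y + 3
∂u/∂y = x + 2
∂v/∂x = 2*x + 3*y
∂u/∂x ≠ ∂v/∂y and ∂u/∂y ≠ -∂v/∂x; the Cauchy-Riemann equations are not satisfied, so f is not analytic.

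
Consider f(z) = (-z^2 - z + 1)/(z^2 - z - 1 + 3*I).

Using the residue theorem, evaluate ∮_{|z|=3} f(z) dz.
-4*I*pi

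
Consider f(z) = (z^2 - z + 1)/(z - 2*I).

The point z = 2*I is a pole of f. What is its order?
Factor the denominator:
  z - 2*I = (z - 2*I)

The numerator P(z) = z^2 - z + 1 has P(2*I) = -3 - 2*I ≠ 0, so no factor of (z - 2*I) cancels.
Near z = 2*I we can therefore write f(z) = g(z)/(z - 2*I) with g analytic at 2*I and g(2*I) ≠ 0 (g is just the numerator).

Hence z = 2*I is a pole of order 1.

Final answer: 1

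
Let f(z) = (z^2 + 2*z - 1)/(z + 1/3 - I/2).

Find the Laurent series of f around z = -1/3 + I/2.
(-65/36 + 2*I/3)/(z + 1/3 - I/2) + 4/3 + I + (z + 1/3 - I/2)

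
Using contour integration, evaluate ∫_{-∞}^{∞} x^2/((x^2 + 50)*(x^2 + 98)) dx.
sqrt(2)*pi/24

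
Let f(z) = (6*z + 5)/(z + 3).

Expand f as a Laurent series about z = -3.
Put w = z - (-3), i.e. z = w - 3. The denominator is w, so it suffices to rewrite the numerator in powers of w.

P(z) = 6*z + 5
P(w - 3) = -13 + 6*w

Dividing each term by w:
  f = -13/w + 6

Substituting back w = z + 3:
  f(z) = -13/(z + 3) + 6

The series is finite because the numerator is a polynomial; the negative powers form the principal part, and the coefficient of 1/(z + 3) gives Res(f, -3) = -13.

Final answer: -13/(z + 3) + 6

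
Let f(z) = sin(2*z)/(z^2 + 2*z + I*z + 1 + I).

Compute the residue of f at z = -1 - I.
-I*sin(2 + 2*I)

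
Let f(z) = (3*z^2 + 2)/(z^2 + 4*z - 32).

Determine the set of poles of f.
The singularities of f are the zeros of the denominator. Factoring,
  z^2 + 4*z - 32 = (z - 4)*(z + 8)
so the candidates are z = 4, z = -8.

Check the numerator P(z) = 3*z^2 + 2 at each one:
  P(4) = 50 ≠ 0, so z = 4 is a (simple) pole.
  P(-8) = 194 ≠ 0, so z = -8 is a (simple) pole.

Poles of f: {-8, 4}

Final answer: {-8, 4}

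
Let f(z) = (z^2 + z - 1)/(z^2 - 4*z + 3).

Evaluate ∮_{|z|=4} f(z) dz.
By the residue theorem, ∮_C f(z) dz = 2πi · (sum of the residues of f at the poles inside |z| = 4).

The denominator factors as (z - 3)*(z - 1), so the singularities of f are simple poles at z = 3, z = 1.
  |3|² = 9 < 16 = 4², so this pole is inside the contour.
  |1|² = 1 < 16 = 4², so this pole is inside the contour.

With P(z) = z^2 + z - 1 and Q(z) = z^2 - 4*z + 3, each pole is simple, so Res(f, z₀) = P(z₀)/Q'(z₀) with Q'(z) = 2*z - 4.
  Res(f, 3) = P(3)/Q'(3) = (11)/(2) = 11/2
  Res(f, 1) = P(1)/Q'(1) = (1)/(-2) = -1/2

Sum of residues inside C: 5
∮_C f(z) dz = 2πi · (5) = 10*I*pi

Final answer: 10*I*pi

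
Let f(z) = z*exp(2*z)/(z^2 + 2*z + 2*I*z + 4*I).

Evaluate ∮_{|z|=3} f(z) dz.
By the residue theorem, ∮_C f(z) dz = 2πi · (sum of the residues of f at the poles inside |z| = 3).

The denominator factors as (z + 2*I)*(z + 2), so the singularities of f are simple poles at z = -2*I, z = -2.
  |-2*I|² = 4 < 9 = 3², so this pole is inside the contour.
  |-2|² = 4 < 9 = 3², so this pole is inside the contour.

With P(z) = z*exp(2*z) and Q(z) = z^2 + 2*z + 2*I*z + 4*I, each pole is simple, so Res(f, z₀) = P(z₀)/Q'(z₀) with Q'(z) = 2*z + 2 + 2*I.
  Res(f, -2*I) = P(-2*I)/Q'(-2*I) = (-2*I*exp(-4*I))/(2 - 2*I) = (1/2 - I/2)*exp(-4*I)
  Res(f, -2) = P(-2)/Q'(-2) = (-2*exp(-4))/(-2 + 2*I) = (1/2 + I/2)*exp(-4)

Sum of residues inside C: (1/2 + I/2)*exp(-4) + (1/2 - I/2)*exp(-4*I)
∮_C f(z) dz = 2πi · ((1/2 + I/2)*exp(-4) + (1/2 - I/2)*exp(-4*I)) = pi*(-1 + I)*exp(-4) + pi*(1 + I)*exp(-4*I)

Final answer: pi*(-1 + I)*exp(-4) + pi*(1 + I)*exp(-4*I)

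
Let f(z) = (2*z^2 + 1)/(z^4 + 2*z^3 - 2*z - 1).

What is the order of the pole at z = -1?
Factor the denominator:
  z^4 + 2*z^3 - 2*z - 1 = (z + 1)^3*(z - 1)

The numerator P(z) = 2*z^2 + 1 has P(-1) = 3 ≠ 0, so no factor of (z + 1) cancels.
Near z = -1 we can therefore write f(z) = g(z)/(z + 1)^3 with g analytic at -1 and g(-1) ≠ 0 (g is the numerator divided by the remaining denominator factors).

Hence z = -1 is a pole of order 3.

Final answer: 3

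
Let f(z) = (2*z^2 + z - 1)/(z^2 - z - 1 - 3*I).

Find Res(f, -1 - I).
-I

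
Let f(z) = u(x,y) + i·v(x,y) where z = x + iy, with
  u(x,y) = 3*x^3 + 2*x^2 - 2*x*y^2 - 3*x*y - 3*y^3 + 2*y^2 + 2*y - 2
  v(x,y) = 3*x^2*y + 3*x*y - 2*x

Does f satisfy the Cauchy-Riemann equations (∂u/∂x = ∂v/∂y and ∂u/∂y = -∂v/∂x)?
∂u/∂x = 9*x^2 + 4*x - 2*y^2 - 3*y
∂v/∂y = 3*x^2 + 3*x
∂u/∂y = -4*x*y - 3*x - 9*y^2 + 4*y + 2
∂v/∂x = 6*x*y + 3*y - 2
∂u/∂x ≠ ∂v/∂y and ∂u/∂y ≠ -∂v/∂x; the Cauchy-Riemann equations are not satisfied, so f is not analytic.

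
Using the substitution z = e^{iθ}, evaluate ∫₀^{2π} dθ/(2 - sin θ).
2*sqrt(3)*pi/3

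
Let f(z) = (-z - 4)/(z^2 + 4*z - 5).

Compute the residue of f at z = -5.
Write f(z) = P(z)/Q(z) with P(z) = -z - 4 and Q(z) = z^2 + 4*z - 5.
The denominator factors as Q(z) = (z - 1)*(z + 5), so z = -5 is a simple zero of Q and P is analytic there; z = -5 is therefore a simple pole and
  Res(f, z₀) = P(z₀)/Q'(z₀).

Q'(z) = 2*z + 4, so Q'(-5) = -6.
P(-5) = 1.

Res(f, -5) = (1)/(-6) = -1/6

Final answer: -1/6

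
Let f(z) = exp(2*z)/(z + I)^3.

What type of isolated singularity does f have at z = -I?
Write f(z) = g(z)/(z + I)^3 with g(z) = exp(2*z).
g is entire and g(-I) = exp(-2*I) ≠ 0, so no factor of (z + I) cancels: the Laurent expansion of f about z = -I starts at the power -3, i.e. lim_{z→z₀} (z - z₀)^3 f(z) = exp(-2*I) is finite and nonzero.
So z = -I is a pole of order 3.

Final answer: pole of order 3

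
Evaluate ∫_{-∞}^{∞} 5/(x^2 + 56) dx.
5*sqrt(14)*pi/28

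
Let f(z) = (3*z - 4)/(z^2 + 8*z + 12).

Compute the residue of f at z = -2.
Write f(z) = P(z)/Q(z) with P(z) = 3*z - 4 and Q(z) = z^2 + 8*z + 12.
The denominator factors as Q(z) = (z + 2)*(z + 6), so z = -2 is a simple zero of Q and P is analytic there; z = -2 is therefore a simple pole and
  Res(f, z₀) = P(z₀)/Q'(z₀).

Q'(z) = 2*z + 8, so Q'(-2) = 4.
P(-2) = -10.

Res(f, -2) = (-10)/(4) = -5/2

Final answer: -5/2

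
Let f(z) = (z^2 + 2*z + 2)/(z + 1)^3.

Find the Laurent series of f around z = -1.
1/(z + 1)^3 + 1/(z + 1)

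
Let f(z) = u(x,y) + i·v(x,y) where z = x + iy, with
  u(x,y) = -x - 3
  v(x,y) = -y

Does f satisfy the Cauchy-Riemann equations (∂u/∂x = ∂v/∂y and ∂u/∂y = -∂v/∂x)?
∂u/∂x = -1
∂v/∂y = -1
∂u/∂y = 0
∂v/∂x = 0
∂u/∂x = ∂v/∂y and ∂u/∂y = -∂v/∂x hold identically; f is analytic.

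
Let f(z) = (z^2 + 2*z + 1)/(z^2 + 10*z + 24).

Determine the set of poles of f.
The singularities of f are the zeros of the denominator. Factoring,
  z^2 + 10*z + 24 = (z + 6)*(z + 4)
so the candidates are z = -6, z = -4.

Check the numerator P(z) = z^2 + 2*z + 1 at each one:
  P(-6) = 25 ≠ 0, so z = -6 is a (simple) pole.
  P(-4) = 9 ≠ 0, so z = -4 is a (simple) pole.

Poles of f: {-6, -4}

Final answer: {-6, -4}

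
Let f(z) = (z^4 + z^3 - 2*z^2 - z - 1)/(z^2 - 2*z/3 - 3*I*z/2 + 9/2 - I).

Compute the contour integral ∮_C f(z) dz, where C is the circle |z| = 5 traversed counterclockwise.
pi*(325/12 - 2359*I/54)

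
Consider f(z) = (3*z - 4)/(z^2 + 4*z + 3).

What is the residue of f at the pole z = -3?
Write f(z) = P(z)/Q(z) with P(z) = 3*z - 4 and Q(z) = z^2 + 4*z + 3.
The denominator factors as Q(z) = (z + 3)*(z + 1), so z = -3 is a simple zero of Q and P is analytic there; z = -3 is therefore a simple pole and
  Res(f, z₀) = P(z₀)/Q'(z₀).

Q'(z) = 2*z + 4, so Q'(-3) = -2.
P(-3) = -13.

Res(f, -3) = (-13)/(-2) = 13/2

Final answer: 13/2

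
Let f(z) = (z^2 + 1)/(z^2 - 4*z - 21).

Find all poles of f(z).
The singularities of f are the zeros of the denominator. Factoring,
  z^2 - 4*z - 21 = (z + 3)*(z - 7)
so the candidates are z = -3, z = 7.

Check the numerator P(z) = z^2 + 1 at each one:
  P(-3) = 10 ≠ 0, so z = -3 is a (simple) pole.
  P(7) = 50 ≠ 0, so z = 7 is a (simple) pole.

Poles of f: {-3, 7}

Final answer: {-3, 7}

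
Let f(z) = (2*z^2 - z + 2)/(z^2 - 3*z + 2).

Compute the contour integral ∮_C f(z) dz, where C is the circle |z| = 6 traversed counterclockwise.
By the residue theorem, ∮_C f(z) dz = 2πi · (sum of the residues of f at the poles inside |z| = 6).

The denominator factors as (z - 2)*(z - 1), so the singularities of f are simple poles at z = 2, z = 1.
  |2|² = 4 < 36 = 6², so this pole is inside the contour.
  |1|² = 1 < 36 = 6², so this pole is inside the contour.

With P(z) = 2*z^2 - z + 2 and Q(z) = z^2 - 3*z + 2, each pole is simple, so Res(f, z₀) = P(z₀)/Q'(z₀) with Q'(z) = 2*z - 3.
  Res(f, 2) = P(2)/Q'(2) = (8)/(1) = 8
  Res(f, 1) = P(1)/Q'(1) = (3)/(-1) = -3

Sum of residues inside C: 5
∮_C f(z) dz = 2πi · (5) = 10*I*pi

Final answer: 10*I*pi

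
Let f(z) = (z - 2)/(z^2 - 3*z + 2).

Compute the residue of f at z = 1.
1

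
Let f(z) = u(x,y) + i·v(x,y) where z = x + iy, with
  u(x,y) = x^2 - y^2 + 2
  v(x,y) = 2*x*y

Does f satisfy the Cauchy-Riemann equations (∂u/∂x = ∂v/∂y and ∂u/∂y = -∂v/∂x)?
∂u/∂x = 2*x
∂v/∂y = 2*x
∂u/∂y = -2*y
∂v/∂x = 2*y
∂u/∂x = ∂v/∂y and ∂u/∂y = -∂v/∂x hold identically; f is analytic.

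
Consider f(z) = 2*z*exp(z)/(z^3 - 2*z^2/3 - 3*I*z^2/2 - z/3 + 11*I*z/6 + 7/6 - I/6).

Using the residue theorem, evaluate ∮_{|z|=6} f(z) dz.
By the residue theorem, ∮_C f(z) dz = 2πi · (sum of the residues of f at the poles inside |z| = 6).

The denominator factors as (z - I)*(z - 1 + I/2)*(z + 1/3 - I), so the singularities of f are simple poles at z = I, z = 1 - I/2, z = -1/3 + I.
  |I|² = 1 < 36 = 6², so this pole is inside the contour.
  |1 - I/2|² = 5/4 < 36 = 6², so this pole is inside the contour.
  |-1/3 + I|² = 10/9 < 36 = 6², so this pole is inside the contour.

With P(z) = 2*z*exp(z) and Q(z) = z^3 - 2*z^2/3 - 3*I*z^2/2 - z/3 + 11*I*z/6 + 7/6 - I/6, each pole is simple, so Res(f, z₀) = P(z₀)/Q'(z₀) with Q'(z) = 3*z^2 - 4*z/3 - 3*I*z - 1/3 + 11*I/6.
  Res(f, I) = P(I)/Q'(I) = (2*I*exp(I))/(-1/3 + I/2) = (36/13 - 24*I/13)*exp(I)
  Res(f, 1 - I/2) = P(1 - I/2)/Q'(1 - I/2) = ((2 - I)*exp(1 - I/2))/(-11/12 - 7*I/2) = (48/377 + 228*I/377)*exp(1 - I/2)
  Res(f, -1/3 + I) = P(-1/3 + I)/Q'(-1/3 + I) = ((-2/3 + 2*I)*exp(-1/3 + I))/(4/9 - I/2) = (-84/29 + 36*I/29)*exp(-1/3 + I)

Sum of residues inside C: (-84/29 + 36*I/29)*exp(-1/3 + I) + (48/377 + 228*I/377)*exp(1 - I/2) + (36/13 - 24*I/13)*exp(I)
∮_C f(z) dz = 2πi · ((-84/29 + 36*I/29)*exp(-1/3 + I) + (48/377 + 228*I/377)*exp(1 - I/2) + (36/13 - 24*I/13)*exp(I)) = pi*(-72/29 - 168*I/29)*exp(-1/3 + I) + pi*(-456/377 + 96*I/377)*exp(1 - I/2) + pi*(48/13 + 72*I/13)*exp(I)

Final answer: pi*(-72/29 - 168*I/29)*exp(-1/3 + I) + pi*(-456/377 + 96*I/377)*exp(1 - I/2) + pi*(48/13 + 72*I/13)*exp(I)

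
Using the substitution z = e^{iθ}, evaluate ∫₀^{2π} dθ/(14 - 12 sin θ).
Call the integral J. The integrand is 2π-periodic and we integrate over a full period, so shifting θ does not change the value (θ → θ + π/2 turns sin θ into cos θ; θ → θ + π flips the sign of the trig term). Hence
  J = ∫₀^{2π} dθ/(14 + 12 cos θ).
Put z = e^{iθ}: then cos θ = (z + 1/z)/2, dθ = dz/(iz), and z runs once counterclockwise around |z| = 1:
  J = ∮_{|z|=1} 1/(14 + 12*(z + 1/z)/2) · dz/(iz) = (2/i) ∮_{|z|=1} dz/(12*z^2 + 28*z + 12).
The roots of 12*z^2 + 28*z + 12 are z = (-14 ± sqrt(14^2 - 12^2))/12, with sqrt(52) = 2*sqrt(13); their product is 1, so only z₊ = -7/6 + sqrt(13)/6 lies inside the unit circle (z₋ = -7/6 - sqrt(13)/6 lies outside).
z₊ is a simple zero of q(z) = 12*z^2 + 28*z + 12, so Res(1/q, z₊) = 1/q'(z₊) with q'(z) = 24*z + 28; and q'(z₊) = 12*(z₊ - z₋) = 4*sqrt(13).
Therefore J = (2/i) · 2πi · 1/(4*sqrt(13)) = 2*pi/(2*sqrt(13)) = sqrt(13)*pi/13

Final answer: sqrt(13)*pi/13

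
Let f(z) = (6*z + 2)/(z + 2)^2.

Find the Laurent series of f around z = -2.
Put w = z - (-2), i.e. z = w - 2. The denominator is w^2, so it suffices to rewrite the numerator in powers of w.

P(z) = 6*z + 2
P(w - 2) = -10 + 6*w

Dividing each term by w^2:
  f = -10/w^2 + 6/w

Substituting back w = z + 2:
  f(z) = -10/(z + 2)^2 + 6/(z + 2)

The series is finite because the numerator is a polynomial; the negative powers form the principal part, and the coefficient of 1/(z + 2) gives Res(f, -2) = 6.

Final answer: -10/(z + 2)^2 + 6/(z + 2)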